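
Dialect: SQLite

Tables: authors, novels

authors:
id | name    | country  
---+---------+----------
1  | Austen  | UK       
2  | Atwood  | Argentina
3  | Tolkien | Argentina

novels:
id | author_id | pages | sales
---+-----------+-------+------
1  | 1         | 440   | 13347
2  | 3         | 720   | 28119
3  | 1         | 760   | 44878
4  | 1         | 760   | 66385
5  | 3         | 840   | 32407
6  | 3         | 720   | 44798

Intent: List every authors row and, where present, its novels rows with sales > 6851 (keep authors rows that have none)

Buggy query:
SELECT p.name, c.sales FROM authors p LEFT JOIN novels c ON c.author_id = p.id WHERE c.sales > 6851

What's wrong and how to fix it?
Bug: A WHERE condition on the right-hand table after LEFT JOIN drops unmatched parents

Fix: Put 'c.sales > 6851' in the JOIN's ON clause instead of WHERE

Corrected query:
SELECT p.name, c.sales FROM authors p LEFT JOIN novels c ON c.author_id = p.id AND c.sales > 6851

Result:
name    | sales
--------+------
Austen  | 13347
Austen  | 44878
Austen  | 66385
Atwood  | NULL 
Tolkien | 28119
Tolkien | 32407
Tolkien | 44798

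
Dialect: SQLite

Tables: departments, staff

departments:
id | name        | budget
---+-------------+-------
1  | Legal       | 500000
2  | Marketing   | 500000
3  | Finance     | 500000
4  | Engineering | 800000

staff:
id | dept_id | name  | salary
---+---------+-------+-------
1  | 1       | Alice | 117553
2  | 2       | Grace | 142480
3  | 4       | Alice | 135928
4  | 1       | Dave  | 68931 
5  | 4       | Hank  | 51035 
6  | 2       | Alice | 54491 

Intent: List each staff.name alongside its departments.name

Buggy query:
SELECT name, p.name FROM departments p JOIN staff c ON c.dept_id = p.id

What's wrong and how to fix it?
Bug: Both tables have a 'name' column; the unqualified reference is ambiguous

Fix: Prefix ambiguous columns with the table alias

Corrected query:
SELECT c.name, p.name FROM departments p JOIN staff c ON c.dept_id = p.id

Result:
name  | name       
------+------------
Alice | Legal      
Grace | Marketing  
Alice | Engineering
Dave  | Legal      
Hank  | Engineering
Alice | Marketing  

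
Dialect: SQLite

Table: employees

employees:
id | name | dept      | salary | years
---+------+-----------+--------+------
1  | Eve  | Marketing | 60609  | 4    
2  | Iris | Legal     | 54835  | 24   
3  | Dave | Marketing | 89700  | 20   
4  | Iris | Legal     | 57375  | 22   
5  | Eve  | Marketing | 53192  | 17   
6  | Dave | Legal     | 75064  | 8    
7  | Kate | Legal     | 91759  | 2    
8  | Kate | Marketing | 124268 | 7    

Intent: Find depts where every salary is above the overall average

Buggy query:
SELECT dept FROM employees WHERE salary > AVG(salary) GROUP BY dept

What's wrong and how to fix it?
Bug: WHERE evaluates per row before aggregation, so AVG() is unavailable

Fix: Use a subquery for AVG and a HAVING MIN(...) filter so the condition holds for every row in the group

Corrected query:
SELECT dept FROM employees GROUP BY dept HAVING MIN(salary) > (SELECT AVG(salary) FROM employees)

Result:
(no rows)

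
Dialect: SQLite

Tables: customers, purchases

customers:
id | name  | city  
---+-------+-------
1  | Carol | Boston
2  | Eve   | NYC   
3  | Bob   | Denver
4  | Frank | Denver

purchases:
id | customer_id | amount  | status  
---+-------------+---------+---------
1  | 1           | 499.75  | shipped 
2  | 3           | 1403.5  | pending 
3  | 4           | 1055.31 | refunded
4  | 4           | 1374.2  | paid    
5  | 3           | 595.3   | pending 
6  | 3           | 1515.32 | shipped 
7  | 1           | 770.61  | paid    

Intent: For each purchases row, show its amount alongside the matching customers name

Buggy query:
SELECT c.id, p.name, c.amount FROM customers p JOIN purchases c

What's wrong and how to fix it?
Bug: JOIN with no ON clause produces a cartesian product; every purchases row pairs with every customers row

Fix: Specify the join condition linking the foreign key to the parent id

Corrected query:
SELECT c.id, p.name, c.amount FROM customers p JOIN purchases c ON c.customer_id = p.id

Result:
id | name  | amount 
---+-------+--------
1  | Carol | 499.75 
2  | Bob   | 1403.5 
3  | Frank | 1055.31
4  | Frank | 1374.2 
5  | Bob   | 595.3  
6  | Bob   | 1515.32
7  | Carol | 770.61 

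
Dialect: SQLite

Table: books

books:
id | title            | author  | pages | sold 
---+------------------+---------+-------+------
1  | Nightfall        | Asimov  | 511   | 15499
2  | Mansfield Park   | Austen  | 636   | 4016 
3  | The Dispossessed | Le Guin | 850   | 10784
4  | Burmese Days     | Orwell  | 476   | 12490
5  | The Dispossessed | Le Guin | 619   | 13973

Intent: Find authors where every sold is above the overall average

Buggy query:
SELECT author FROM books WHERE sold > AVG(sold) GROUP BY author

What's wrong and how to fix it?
Bug: AVG() is an aggregate; it can't sit directly in WHERE

Fix: Use a subquery for AVG and a HAVING MIN(...) filter so the condition holds for every row in the group

Corrected query:
SELECT author FROM books GROUP BY author HAVING MIN(sold) > (SELECT AVG(sold) FROM books)

Result:
author
------
Asimov
Orwell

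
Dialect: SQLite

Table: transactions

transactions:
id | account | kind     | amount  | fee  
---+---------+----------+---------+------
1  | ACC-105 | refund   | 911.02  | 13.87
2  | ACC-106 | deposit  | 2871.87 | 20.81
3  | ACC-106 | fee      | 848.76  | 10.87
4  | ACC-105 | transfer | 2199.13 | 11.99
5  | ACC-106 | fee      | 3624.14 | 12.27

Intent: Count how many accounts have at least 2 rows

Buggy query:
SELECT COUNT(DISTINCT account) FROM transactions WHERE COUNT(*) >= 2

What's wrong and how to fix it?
Bug: WHERE filters individual rows, not groups, so a group-level COUNT is invalid there

Fix: Group first with HAVING COUNT(*) >= 2, then COUNT the resulting groups

Corrected query:
SELECT COUNT(*) FROM (SELECT account FROM transactions GROUP BY account HAVING COUNT(*) >= 2)

Result:
COUNT(*)
--------
2       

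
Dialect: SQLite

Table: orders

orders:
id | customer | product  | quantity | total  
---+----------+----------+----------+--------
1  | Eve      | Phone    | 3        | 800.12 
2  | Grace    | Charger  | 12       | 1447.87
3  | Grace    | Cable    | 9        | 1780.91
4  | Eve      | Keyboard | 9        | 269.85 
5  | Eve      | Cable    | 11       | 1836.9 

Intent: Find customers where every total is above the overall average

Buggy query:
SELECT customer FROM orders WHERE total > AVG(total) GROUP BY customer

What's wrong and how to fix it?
Bug: WHERE evaluates per row before aggregation, so AVG() is unavailable

Fix: Use a subquery for AVG and a HAVING MIN(...) filter so the condition holds for every row in the group

Corrected query:
SELECT customer FROM orders GROUP BY customer HAVING MIN(total) > (SELECT AVG(total) FROM orders)

Result:
customer
--------
Grace   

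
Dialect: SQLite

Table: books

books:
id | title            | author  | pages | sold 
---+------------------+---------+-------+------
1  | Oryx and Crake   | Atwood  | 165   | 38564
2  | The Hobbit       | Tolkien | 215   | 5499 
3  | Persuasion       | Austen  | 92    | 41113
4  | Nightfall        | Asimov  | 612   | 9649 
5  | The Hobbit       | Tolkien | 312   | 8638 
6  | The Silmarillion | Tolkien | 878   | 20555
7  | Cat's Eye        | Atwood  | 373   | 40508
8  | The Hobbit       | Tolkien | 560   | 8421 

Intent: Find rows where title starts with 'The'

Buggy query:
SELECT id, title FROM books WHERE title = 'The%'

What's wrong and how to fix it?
Bug: Wildcards only work with LIKE; '=' treats '%' as a literal character

Fix: Use LIKE for wildcard pattern matching

Corrected query:
SELECT id, title FROM books WHERE title LIKE 'The%'

Result:
id | title           
---+-----------------
2  | The Hobbit      
5  | The Hobbit      
6  | The Silmarillion
8  | The Hobbit      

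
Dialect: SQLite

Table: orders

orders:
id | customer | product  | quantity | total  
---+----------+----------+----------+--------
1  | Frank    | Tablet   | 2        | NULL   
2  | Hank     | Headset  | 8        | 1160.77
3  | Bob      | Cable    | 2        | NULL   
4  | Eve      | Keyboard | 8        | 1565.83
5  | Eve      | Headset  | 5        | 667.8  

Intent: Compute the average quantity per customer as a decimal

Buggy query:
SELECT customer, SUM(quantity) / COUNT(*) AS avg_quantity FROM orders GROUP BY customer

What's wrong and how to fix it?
Bug: SUM(quantity) and COUNT(*) are both integers; the division truncates the fractional part

Fix: Cast one side to REAL so the division keeps the fractional part

Corrected query:
SELECT customer, SUM(quantity) * 1.0 / COUNT(*) AS avg_quantity FROM orders GROUP BY customer

Result:
customer | avg_quantity
---------+-------------
Bob      | 2           
Eve      | 6.5         
Frank    | 2           
Hank     | 8           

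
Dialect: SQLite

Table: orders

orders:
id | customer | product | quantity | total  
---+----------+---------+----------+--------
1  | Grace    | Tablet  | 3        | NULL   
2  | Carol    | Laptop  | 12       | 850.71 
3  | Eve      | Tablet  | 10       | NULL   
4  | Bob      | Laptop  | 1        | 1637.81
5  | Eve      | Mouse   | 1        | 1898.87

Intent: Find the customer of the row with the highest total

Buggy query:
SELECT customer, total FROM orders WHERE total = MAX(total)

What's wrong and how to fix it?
Bug: MAX(total) is an aggregate and cannot be used directly in WHERE

Fix: Use a subquery: WHERE total = (SELECT MAX(total) FROM orders)

Corrected query:
SELECT customer, total FROM orders WHERE total = (SELECT MAX(total) FROM orders)

Result:
customer | total  
---------+--------
Eve      | 1898.87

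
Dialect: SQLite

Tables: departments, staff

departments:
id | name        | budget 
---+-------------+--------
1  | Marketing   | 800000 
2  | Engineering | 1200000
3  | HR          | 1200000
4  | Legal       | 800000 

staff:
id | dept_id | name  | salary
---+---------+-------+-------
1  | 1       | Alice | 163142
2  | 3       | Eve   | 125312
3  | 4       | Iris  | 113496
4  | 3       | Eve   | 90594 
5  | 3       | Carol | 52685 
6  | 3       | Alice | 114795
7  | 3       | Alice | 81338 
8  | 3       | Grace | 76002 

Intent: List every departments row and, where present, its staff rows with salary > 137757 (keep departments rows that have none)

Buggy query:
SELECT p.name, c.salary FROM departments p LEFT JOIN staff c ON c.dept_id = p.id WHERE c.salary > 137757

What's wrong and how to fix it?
Bug: A WHERE condition on the right-hand table after LEFT JOIN drops unmatched parents

Fix: Move the right-table condition into the ON clause so unmatched parents are kept

Corrected query:
SELECT p.name, c.salary FROM departments p LEFT JOIN staff c ON c.dept_id = p.id AND c.salary > 137757

Result:
name        | salary
------------+-------
Marketing   | 163142
Engineering | NULL  
HR          | NULL  
Legal       | NULL  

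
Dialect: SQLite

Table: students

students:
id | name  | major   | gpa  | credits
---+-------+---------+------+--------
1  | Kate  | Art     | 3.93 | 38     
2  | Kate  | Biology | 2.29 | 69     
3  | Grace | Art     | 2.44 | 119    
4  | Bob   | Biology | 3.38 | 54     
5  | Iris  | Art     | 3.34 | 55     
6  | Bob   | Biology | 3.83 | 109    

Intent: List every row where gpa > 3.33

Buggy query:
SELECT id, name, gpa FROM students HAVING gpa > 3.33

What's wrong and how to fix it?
Bug: This is a non-aggregate query (no GROUP BY, no aggregates), so in SQLite the HAVING clause is invalid here; a row-level condition belongs in WHERE

Fix: Use WHERE for row-level filtering

Corrected query:
SELECT id, name, gpa FROM students WHERE gpa > 3.33

Result:
id | name | gpa 
---+------+-----
1  | Kate | 3.93
4  | Bob  | 3.38
5  | Iris | 3.34
6  | Bob  | 3.83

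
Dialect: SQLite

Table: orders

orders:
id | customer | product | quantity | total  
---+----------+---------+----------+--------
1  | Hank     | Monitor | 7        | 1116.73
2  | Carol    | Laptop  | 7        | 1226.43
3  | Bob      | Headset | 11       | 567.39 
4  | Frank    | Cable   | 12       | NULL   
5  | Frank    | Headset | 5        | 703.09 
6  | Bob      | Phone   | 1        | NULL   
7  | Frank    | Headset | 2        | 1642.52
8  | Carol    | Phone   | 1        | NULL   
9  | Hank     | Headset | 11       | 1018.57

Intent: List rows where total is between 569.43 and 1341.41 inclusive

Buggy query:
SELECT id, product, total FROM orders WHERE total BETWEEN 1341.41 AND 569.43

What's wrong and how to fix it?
Bug: BETWEEN expects the lower bound first; with 1341.41 AND 569.43 the range is empty

Fix: Swap the bounds so the smaller value comes first

Corrected query:
SELECT id, product, total FROM orders WHERE total BETWEEN 569.43 AND 1341.41

Result:
id | product | total  
---+---------+--------
1  | Monitor | 1116.73
2  | Laptop  | 1226.43
5  | Headset | 703.09 
9  | Headset | 1018.57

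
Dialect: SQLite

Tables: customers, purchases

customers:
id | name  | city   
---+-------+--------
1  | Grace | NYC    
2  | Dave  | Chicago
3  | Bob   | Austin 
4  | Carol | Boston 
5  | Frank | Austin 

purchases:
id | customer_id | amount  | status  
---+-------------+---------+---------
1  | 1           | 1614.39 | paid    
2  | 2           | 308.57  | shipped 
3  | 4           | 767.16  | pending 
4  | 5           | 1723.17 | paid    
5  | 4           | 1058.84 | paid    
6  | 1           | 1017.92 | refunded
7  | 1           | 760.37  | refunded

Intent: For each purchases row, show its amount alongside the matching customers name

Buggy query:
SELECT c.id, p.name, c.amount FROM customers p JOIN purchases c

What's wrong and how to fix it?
Bug: Missing join condition: each purchases row is matched to all customers rows instead of just its own

Fix: Add ON c.customer_id = p.id to the JOIN

Corrected query:
SELECT c.id, p.name, c.amount FROM customers p JOIN purchases c ON c.customer_id = p.id

Result:
id | name  | amount 
---+-------+--------
1  | Grace | 1614.39
2  | Dave  | 308.57 
3  | Carol | 767.16 
4  | Frank | 1723.17
5  | Carol | 1058.84
6  | Grace | 1017.92
7  | Grace | 760.37 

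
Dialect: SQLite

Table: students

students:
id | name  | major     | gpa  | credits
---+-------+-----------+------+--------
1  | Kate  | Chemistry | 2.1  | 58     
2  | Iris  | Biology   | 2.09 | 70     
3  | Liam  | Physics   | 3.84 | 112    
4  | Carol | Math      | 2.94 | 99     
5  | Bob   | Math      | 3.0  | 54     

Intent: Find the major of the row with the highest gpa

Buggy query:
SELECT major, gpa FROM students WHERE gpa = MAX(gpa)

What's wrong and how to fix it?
Bug: MAX(gpa) is an aggregate and cannot be used directly in WHERE

Fix: Wrap MAX in a scalar subquery so WHERE compares against a single value

Corrected query:
SELECT major, gpa FROM students WHERE gpa = (SELECT MAX(gpa) FROM students)

Result:
major   | gpa 
--------+-----
Physics | 3.84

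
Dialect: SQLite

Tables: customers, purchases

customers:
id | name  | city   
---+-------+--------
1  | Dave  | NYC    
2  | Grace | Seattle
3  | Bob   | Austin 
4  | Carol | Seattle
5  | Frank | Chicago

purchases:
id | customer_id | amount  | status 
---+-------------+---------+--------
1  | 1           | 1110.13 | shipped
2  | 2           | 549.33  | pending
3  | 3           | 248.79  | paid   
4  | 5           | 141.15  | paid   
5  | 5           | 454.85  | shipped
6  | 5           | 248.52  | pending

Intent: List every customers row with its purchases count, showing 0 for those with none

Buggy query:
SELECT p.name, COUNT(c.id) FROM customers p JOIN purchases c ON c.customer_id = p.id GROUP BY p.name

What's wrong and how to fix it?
Bug: INNER JOIN drops customers rows that have no matching purchases rows

Fix: Switch to LEFT JOIN to retain unmatched parent rows

Corrected query:
SELECT p.name, COUNT(c.id) FROM customers p LEFT JOIN purchases c ON c.customer_id = p.id GROUP BY p.name

Result:
name  | COUNT(c.id)
------+------------
Bob   | 1          
Carol | 0          
Dave  | 1          
Frank | 3          
Grace | 1          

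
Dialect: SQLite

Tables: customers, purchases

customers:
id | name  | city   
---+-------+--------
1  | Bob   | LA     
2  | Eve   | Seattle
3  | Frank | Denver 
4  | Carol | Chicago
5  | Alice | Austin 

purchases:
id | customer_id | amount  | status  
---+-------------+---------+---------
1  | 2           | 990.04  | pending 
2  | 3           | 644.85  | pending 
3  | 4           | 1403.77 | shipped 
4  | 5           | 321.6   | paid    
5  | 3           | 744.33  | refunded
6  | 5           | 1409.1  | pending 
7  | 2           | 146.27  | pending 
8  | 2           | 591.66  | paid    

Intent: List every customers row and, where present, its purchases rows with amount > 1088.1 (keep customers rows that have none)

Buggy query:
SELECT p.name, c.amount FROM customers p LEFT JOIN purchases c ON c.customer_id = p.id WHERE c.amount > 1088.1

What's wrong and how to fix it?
Bug: A WHERE condition on the right-hand table after LEFT JOIN drops unmatched parents

Fix: Move the right-table condition into the ON clause so unmatched parents are kept

Corrected query:
SELECT p.name, c.amount FROM customers p LEFT JOIN purchases c ON c.customer_id = p.id AND c.amount > 1088.1

Result:
name  | amount 
------+--------
Bob   | NULL   
Eve   | NULL   
Frank | NULL   
Carol | 1403.77
Alice | 1409.1 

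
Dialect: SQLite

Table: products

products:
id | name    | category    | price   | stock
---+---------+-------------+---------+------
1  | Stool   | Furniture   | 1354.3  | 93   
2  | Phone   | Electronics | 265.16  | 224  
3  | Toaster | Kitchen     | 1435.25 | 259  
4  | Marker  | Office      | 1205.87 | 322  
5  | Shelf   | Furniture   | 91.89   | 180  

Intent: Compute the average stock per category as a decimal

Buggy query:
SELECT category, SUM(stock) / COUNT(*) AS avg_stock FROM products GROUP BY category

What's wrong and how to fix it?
Bug: Both operands are integers, so '/' performs integer division and truncates

Fix: Cast one side to REAL so the division keeps the fractional part

Corrected query:
SELECT category, SUM(stock) * 1.0 / COUNT(*) AS avg_stock FROM products GROUP BY category

Result:
category    | avg_stock
------------+----------
Electronics | 224      
Furniture   | 136.5    
Kitchen     | 259      
Office      | 322      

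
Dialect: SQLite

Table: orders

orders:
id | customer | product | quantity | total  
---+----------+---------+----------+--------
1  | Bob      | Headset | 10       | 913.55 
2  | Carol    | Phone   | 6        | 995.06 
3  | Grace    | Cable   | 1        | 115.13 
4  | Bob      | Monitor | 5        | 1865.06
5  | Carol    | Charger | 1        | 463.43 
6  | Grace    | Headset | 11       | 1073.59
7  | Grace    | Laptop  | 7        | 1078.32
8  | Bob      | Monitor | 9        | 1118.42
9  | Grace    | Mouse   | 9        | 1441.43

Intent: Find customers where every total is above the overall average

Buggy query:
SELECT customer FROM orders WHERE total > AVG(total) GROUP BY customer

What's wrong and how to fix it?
Bug: WHERE evaluates per row before aggregation, so AVG() is unavailable

Fix: Use a subquery for AVG and a HAVING MIN(...) filter so the condition holds for every row in the group

Corrected query:
SELECT customer FROM orders GROUP BY customer HAVING MIN(total) > (SELECT AVG(total) FROM orders)

Result:
(no rows)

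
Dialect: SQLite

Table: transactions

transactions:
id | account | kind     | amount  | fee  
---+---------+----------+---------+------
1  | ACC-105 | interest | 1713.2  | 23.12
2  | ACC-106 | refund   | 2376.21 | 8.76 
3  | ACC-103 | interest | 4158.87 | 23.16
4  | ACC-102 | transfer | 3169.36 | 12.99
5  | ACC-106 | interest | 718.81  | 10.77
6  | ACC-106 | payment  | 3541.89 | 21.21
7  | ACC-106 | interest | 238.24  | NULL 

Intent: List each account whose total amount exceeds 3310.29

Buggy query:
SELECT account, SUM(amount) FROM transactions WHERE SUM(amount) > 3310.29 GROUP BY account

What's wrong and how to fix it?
Bug: Aggregate functions cannot appear in a WHERE clause

Fix: Use HAVING (which filters groups after aggregation) instead of WHERE

Corrected query:
SELECT account, SUM(amount) FROM transactions GROUP BY account HAVING SUM(amount) > 3310.29

Result:
account | SUM(amount)
--------+------------
ACC-103 | 4158.87    
ACC-106 | 6875.15    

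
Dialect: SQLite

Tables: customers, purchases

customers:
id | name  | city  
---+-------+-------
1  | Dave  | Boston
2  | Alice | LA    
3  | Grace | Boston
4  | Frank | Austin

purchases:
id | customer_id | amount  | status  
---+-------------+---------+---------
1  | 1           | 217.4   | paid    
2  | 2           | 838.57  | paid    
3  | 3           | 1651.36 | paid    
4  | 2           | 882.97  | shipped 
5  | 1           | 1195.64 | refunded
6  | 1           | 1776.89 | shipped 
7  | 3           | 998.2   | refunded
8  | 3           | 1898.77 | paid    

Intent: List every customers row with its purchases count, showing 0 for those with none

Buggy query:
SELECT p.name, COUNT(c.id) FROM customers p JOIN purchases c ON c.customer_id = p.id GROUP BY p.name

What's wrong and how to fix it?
Bug: An inner join excludes parents with zero children

Fix: Switch to LEFT JOIN to retain unmatched parent rows

Corrected query:
SELECT p.name, COUNT(c.id) FROM customers p LEFT JOIN purchases c ON c.customer_id = p.id GROUP BY p.name

Result:
name  | COUNT(c.id)
------+------------
Alice | 2          
Dave  | 3          
Frank | 0          
Grace | 3          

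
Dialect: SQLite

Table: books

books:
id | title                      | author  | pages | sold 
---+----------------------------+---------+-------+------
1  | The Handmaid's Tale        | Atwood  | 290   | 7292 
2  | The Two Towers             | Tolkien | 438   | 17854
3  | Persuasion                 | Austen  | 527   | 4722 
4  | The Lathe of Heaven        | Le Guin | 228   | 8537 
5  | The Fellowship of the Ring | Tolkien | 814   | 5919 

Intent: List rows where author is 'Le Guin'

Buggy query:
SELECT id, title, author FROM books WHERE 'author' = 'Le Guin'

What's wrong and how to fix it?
Bug: Single quotes denote string literals in SQL; the column name is being compared as a constant string

Fix: Remove the quotes around the column name (or use double quotes for an identifier)

Corrected query:
SELECT id, title, author FROM books WHERE author = 'Le Guin'

Result:
id | title               | author 
---+---------------------+--------
4  | The Lathe of Heaven | Le Guin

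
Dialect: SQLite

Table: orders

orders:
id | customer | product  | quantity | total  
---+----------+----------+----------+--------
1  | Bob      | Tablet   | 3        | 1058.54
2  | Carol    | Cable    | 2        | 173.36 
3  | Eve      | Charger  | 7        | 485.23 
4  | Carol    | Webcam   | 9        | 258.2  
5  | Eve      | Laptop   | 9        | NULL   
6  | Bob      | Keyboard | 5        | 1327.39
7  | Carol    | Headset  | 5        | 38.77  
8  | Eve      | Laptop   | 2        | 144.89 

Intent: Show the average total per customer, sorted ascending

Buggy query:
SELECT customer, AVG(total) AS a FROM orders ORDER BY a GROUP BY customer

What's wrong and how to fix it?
Bug: GROUP BY must precede ORDER BY

Fix: Move ORDER BY to the end, after GROUP BY

Corrected query:
SELECT customer, AVG(total) AS a FROM orders GROUP BY customer ORDER BY a

Result:
customer | a         
---------+-----------
Carol    | 156.776667
Eve      | 315.06    
Bob      | 1192.965  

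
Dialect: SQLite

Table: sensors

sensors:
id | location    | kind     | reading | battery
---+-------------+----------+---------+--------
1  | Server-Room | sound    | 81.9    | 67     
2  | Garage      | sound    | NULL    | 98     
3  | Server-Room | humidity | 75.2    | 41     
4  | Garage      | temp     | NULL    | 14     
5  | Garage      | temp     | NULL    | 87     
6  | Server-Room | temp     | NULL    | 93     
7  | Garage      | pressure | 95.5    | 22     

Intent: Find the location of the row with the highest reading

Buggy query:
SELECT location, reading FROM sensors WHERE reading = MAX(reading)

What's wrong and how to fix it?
Bug: WHERE is evaluated per row; an aggregate over the whole table isn't defined there

Fix: Wrap MAX in a scalar subquery so WHERE compares against a single value

Corrected query:
SELECT location, reading FROM sensors WHERE reading = (SELECT MAX(reading) FROM sensors)

Result:
location | reading
---------+--------
Garage   | 95.5   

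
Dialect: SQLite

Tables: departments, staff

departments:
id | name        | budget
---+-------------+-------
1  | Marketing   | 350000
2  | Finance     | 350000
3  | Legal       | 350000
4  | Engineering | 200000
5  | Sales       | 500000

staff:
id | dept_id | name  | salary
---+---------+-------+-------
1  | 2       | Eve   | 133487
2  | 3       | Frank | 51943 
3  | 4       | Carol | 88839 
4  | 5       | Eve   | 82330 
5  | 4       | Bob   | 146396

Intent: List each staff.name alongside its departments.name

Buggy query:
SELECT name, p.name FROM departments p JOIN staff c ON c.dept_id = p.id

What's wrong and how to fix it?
Bug: 'name' exists in both joined tables, so the database can't tell which one is meant

Fix: Qualify the column with its table alias (c.name)

Corrected query:
SELECT c.name, p.name FROM departments p JOIN staff c ON c.dept_id = p.id

Result:
name  | name       
------+------------
Eve   | Finance    
Frank | Legal      
Carol | Engineering
Eve   | Sales      
Bob   | Engineering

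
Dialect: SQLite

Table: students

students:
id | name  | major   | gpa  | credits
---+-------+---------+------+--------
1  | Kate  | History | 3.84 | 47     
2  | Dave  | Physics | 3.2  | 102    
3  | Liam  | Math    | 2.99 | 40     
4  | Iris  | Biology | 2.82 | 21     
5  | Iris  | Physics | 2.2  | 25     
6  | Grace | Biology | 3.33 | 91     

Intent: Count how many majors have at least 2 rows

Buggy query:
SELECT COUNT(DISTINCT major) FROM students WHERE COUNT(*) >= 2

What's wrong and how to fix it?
Bug: COUNT(*) cannot appear in WHERE; the per-group count doesn't exist yet

Fix: Group first with HAVING COUNT(*) >= 2, then COUNT the resulting groups

Corrected query:
SELECT COUNT(*) FROM (SELECT major FROM students GROUP BY major HAVING COUNT(*) >= 2)

Result:
COUNT(*)
--------
2       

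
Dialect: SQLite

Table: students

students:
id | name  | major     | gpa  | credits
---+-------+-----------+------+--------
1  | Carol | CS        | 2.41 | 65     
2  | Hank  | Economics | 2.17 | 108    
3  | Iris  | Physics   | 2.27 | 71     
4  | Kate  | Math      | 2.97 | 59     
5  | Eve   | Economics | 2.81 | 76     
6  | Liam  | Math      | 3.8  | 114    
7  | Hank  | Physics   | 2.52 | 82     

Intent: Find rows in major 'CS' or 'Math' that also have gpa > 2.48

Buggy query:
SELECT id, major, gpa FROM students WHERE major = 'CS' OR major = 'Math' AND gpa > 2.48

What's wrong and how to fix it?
Bug: AND binds tighter than OR, so this parses as major = 'CS' OR (major = 'Math' AND gpa > 2.48)

Fix: Group the OR with parentheses (or use IN), then AND the threshold

Corrected query:
SELECT id, major, gpa FROM students WHERE (major = 'CS' OR major = 'Math') AND gpa > 2.48

Result:
id | major | gpa 
---+-------+-----
4  | Math  | 2.97
6  | Math  | 3.8 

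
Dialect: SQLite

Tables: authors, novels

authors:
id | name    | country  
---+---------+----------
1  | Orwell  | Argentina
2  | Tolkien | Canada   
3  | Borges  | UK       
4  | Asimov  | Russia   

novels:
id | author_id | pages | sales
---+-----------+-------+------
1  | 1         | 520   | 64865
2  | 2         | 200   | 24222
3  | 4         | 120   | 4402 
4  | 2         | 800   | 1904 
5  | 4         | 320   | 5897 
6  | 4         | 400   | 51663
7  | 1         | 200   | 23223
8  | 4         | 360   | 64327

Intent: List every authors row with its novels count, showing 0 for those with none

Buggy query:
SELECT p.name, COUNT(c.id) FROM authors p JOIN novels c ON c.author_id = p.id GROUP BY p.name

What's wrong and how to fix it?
Bug: INNER JOIN drops authors rows that have no matching novels rows

Fix: Switch to LEFT JOIN to retain unmatched parent rows

Corrected query:
SELECT p.name, COUNT(c.id) FROM authors p LEFT JOIN novels c ON c.author_id = p.id GROUP BY p.name

Result:
name    | COUNT(c.id)
--------+------------
Asimov  | 4          
Borges  | 0          
Orwell  | 2          
Tolkien | 2          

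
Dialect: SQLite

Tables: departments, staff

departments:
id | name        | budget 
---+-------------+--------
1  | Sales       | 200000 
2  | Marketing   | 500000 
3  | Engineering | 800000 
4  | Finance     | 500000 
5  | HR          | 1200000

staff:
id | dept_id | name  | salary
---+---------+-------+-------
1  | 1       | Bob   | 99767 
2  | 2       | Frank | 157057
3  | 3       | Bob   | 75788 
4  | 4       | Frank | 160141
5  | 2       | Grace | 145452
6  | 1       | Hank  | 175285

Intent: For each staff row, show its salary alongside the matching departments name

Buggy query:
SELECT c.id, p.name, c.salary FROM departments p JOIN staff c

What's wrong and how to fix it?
Bug: JOIN with no ON clause produces a cartesian product; every staff row pairs with every departments row

Fix: Specify the join condition linking the foreign key to the parent id

Corrected query:
SELECT c.id, p.name, c.salary FROM departments p JOIN staff c ON c.dept_id = p.id

Result:
id | name        | salary
---+-------------+-------
1  | Sales       | 99767 
2  | Marketing   | 157057
3  | Engineering | 75788 
4  | Finance     | 160141
5  | Marketing   | 145452
6  | Sales       | 175285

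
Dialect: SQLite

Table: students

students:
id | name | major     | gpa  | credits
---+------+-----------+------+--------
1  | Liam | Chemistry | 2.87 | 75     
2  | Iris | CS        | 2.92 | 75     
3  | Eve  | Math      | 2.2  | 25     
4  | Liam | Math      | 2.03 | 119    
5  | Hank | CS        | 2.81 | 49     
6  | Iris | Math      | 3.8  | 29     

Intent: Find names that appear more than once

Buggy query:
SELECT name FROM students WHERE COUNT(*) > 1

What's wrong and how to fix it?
Bug: WHERE can't reference COUNT(*); aggregates are computed after WHERE

Fix: Group first, then use HAVING for the count condition

Corrected query:
SELECT name FROM students GROUP BY name HAVING COUNT(*) > 1

Result:
name
----
Iris
Liam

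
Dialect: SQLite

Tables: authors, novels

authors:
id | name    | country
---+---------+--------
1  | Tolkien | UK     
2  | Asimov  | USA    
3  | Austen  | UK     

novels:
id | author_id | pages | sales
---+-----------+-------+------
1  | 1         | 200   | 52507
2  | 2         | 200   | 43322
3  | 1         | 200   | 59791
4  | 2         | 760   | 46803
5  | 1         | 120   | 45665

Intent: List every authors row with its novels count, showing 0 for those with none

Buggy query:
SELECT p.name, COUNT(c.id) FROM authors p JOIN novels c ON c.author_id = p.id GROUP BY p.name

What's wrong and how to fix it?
Bug: An inner join excludes parents with zero children

Fix: Use LEFT JOIN so parents without children still appear (COUNT(c.id) gives 0)

Corrected query:
SELECT p.name, COUNT(c.id) FROM authors p LEFT JOIN novels c ON c.author_id = p.id GROUP BY p.name

Result:
name    | COUNT(c.id)
--------+------------
Asimov  | 2          
Austen  | 0          
Tolkien | 3          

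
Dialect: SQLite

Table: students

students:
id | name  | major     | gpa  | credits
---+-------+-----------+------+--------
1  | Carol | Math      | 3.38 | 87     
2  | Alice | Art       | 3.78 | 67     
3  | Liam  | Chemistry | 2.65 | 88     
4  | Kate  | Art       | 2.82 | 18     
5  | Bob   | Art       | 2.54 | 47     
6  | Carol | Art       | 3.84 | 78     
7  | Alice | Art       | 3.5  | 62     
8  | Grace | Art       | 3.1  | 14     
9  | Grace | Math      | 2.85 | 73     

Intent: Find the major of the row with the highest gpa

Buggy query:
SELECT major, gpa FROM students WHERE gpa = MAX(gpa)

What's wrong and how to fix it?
Bug: MAX(gpa) is an aggregate and cannot be used directly in WHERE

Fix: Use a subquery: WHERE gpa = (SELECT MAX(gpa) FROM students)

Corrected query:
SELECT major, gpa FROM students WHERE gpa = (SELECT MAX(gpa) FROM students)

Result:
major | gpa 
------+-----
Art   | 3.84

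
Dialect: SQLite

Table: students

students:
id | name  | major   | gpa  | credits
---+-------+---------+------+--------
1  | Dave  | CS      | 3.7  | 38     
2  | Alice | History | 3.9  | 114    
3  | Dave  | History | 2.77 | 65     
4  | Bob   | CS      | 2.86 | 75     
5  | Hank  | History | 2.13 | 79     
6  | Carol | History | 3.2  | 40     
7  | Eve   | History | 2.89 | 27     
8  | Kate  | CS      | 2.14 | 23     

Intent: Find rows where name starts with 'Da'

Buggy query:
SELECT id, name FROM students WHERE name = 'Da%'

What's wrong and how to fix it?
Bug: '=' compares the literal string including the % character; pattern matching needs LIKE

Fix: Use LIKE for wildcard pattern matching

Corrected query:
SELECT id, name FROM students WHERE name LIKE 'Da%'

Result:
id | name
---+-----
1  | Dave
3  | Dave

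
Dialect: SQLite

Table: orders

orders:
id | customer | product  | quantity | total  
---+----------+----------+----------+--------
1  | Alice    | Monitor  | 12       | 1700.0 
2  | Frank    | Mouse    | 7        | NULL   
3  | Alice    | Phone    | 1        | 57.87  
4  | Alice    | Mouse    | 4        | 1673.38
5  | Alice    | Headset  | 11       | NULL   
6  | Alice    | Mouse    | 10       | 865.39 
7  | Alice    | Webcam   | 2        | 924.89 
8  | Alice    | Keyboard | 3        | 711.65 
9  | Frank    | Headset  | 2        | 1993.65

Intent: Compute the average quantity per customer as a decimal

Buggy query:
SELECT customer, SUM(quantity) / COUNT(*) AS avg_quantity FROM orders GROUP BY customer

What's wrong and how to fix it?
Bug: SUM(quantity) and COUNT(*) are both integers; the division truncates the fractional part

Fix: Cast one side to REAL so the division keeps the fractional part

Corrected query:
SELECT customer, SUM(quantity) * 1.0 / COUNT(*) AS avg_quantity FROM orders GROUP BY customer

Result:
customer | avg_quantity
---------+-------------
Alice    | 6.142857    
Frank    | 4.5         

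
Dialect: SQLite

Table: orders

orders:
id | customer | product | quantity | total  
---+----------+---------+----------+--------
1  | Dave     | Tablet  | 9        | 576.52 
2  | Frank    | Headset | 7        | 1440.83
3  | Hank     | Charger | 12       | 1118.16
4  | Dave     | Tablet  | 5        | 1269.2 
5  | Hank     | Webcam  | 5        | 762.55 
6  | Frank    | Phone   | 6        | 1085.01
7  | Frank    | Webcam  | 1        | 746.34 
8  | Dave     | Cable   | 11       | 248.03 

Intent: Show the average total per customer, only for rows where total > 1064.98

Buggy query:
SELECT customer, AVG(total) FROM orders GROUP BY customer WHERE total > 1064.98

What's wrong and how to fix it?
Bug: Row-level WHERE must come before GROUP BY in the clause order

Fix: Move the WHERE clause before GROUP BY

Corrected query:
SELECT customer, AVG(total) FROM orders WHERE total > 1064.98 GROUP BY customer

Result:
customer | AVG(total)
---------+-----------
Dave     | 1269.2    
Frank    | 1262.92   
Hank     | 1118.16   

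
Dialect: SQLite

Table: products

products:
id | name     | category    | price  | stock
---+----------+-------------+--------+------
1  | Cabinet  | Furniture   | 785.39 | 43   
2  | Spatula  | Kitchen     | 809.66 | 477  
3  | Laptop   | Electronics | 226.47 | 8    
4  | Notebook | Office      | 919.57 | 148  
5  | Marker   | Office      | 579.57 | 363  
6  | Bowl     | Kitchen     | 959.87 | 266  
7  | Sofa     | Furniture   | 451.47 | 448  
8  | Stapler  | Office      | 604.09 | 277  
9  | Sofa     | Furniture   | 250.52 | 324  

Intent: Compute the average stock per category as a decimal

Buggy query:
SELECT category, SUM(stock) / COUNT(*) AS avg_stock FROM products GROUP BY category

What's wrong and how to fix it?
Bug: Both operands are integers, so '/' performs integer division and truncates

Fix: Multiply by 1.0 (or CAST to REAL) to force floating-point division

Corrected query:
SELECT category, SUM(stock) * 1.0 / COUNT(*) AS avg_stock FROM products GROUP BY category

Result:
category    | avg_stock 
------------+-----------
Electronics | 8         
Furniture   | 271.666667
Kitchen     | 371.5     
Office      | 262.666667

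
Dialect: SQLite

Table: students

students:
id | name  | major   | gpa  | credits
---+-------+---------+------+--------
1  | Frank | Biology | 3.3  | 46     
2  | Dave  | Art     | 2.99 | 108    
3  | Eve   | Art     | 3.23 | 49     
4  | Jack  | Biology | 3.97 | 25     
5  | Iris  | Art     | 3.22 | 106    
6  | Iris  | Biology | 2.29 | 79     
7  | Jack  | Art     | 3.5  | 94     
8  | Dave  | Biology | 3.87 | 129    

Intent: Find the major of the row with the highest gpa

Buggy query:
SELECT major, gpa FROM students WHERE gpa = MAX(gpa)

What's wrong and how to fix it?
Bug: WHERE is evaluated per row; an aggregate over the whole table isn't defined there

Fix: Wrap MAX in a scalar subquery so WHERE compares against a single value

Corrected query:
SELECT major, gpa FROM students WHERE gpa = (SELECT MAX(gpa) FROM students)

Result:
major   | gpa 
--------+-----
Biology | 3.97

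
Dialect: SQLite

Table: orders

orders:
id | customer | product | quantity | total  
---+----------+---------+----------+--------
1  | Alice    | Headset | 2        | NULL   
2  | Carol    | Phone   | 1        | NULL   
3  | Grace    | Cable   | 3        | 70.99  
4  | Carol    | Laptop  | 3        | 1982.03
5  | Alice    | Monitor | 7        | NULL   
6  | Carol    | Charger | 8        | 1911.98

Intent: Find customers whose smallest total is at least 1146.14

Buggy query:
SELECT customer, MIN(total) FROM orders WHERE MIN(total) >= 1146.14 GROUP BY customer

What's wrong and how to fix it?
Bug: MIN() in WHERE is a misuse of aggregate

Fix: Replace WHERE with HAVING after the GROUP BY

Corrected query:
SELECT customer, MIN(total) FROM orders GROUP BY customer HAVING MIN(total) >= 1146.14

Result:
customer | MIN(total)
---------+-----------
Carol    | 1911.98   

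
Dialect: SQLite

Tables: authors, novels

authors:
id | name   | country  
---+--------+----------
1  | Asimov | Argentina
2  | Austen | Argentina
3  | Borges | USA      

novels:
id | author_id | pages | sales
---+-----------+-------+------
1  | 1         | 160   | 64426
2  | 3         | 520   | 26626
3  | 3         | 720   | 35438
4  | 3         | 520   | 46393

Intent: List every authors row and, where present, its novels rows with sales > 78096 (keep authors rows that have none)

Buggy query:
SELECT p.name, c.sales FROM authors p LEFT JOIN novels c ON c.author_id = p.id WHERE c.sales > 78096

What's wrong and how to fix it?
Bug: Filtering c.sales in WHERE discards the NULL rows produced by LEFT JOIN, turning it into an inner join

Fix: Put 'c.sales > 78096' in the JOIN's ON clause instead of WHERE

Corrected query:
SELECT p.name, c.sales FROM authors p LEFT JOIN novels c ON c.author_id = p.id AND c.sales > 78096

Result:
name   | sales
-------+------
Asimov | NULL 
Austen | NULL 
Borges | NULL 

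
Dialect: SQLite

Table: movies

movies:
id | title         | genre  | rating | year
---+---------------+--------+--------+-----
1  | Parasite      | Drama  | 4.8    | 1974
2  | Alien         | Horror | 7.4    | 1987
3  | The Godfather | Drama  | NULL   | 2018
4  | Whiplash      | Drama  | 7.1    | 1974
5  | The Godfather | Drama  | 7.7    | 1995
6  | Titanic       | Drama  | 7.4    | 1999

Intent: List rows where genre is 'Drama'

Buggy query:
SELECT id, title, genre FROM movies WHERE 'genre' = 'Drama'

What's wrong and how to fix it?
Bug: 'genre' in single quotes is a string literal, not the column; the comparison is literal-vs-literal and never true

Fix: Reference the column as genre without single quotes

Corrected query:
SELECT id, title, genre FROM movies WHERE genre = 'Drama'

Result:
id | title         | genre
---+---------------+------
1  | Parasite      | Drama
3  | The Godfather | Drama
4  | Whiplash      | Drama
5  | The Godfather | Drama
6  | Titanic       | Drama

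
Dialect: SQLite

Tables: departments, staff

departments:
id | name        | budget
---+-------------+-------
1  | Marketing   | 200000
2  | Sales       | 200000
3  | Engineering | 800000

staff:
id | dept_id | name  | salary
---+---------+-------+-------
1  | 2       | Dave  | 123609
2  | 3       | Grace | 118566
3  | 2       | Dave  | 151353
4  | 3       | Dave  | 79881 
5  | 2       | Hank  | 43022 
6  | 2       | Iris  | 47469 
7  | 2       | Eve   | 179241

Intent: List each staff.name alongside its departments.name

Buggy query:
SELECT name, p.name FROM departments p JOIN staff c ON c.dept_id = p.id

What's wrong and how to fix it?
Bug: Both tables have a 'name' column; the unqualified reference is ambiguous

Fix: Prefix ambiguous columns with the table alias

Corrected query:
SELECT c.name, p.name FROM departments p JOIN staff c ON c.dept_id = p.id

Result:
name  | name       
------+------------
Dave  | Sales      
Grace | Engineering
Dave  | Sales      
Dave  | Engineering
Hank  | Sales      
Iris  | Sales      
Eve   | Sales      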